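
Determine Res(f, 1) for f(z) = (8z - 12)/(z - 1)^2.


Step 1: Pole of order 2 at z = 1
Step 2: Res = lim d/dz [(z - 1)^2 * f(z)] as z -> 1
Step 3: (z - 1)^2 * f(z) = 8z - 12
Step 4: d/dz[8z - 12] = 8

8


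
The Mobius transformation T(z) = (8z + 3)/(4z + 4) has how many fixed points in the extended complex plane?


Step 1: Fixed points satisfy T(z) = z
Step 2: 4z^2 - 4z - 3 = 0
Step 3: Discriminant = (-4)^2 - 4*4*(-3) = 64
Step 4: Number of fixed points = 2

2


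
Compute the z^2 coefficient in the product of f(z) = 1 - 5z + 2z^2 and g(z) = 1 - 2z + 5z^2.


Step 1: z^2 term in f*g comes from: (1)*(5z^2) + (-5z)*(-2z) + (2z^2)*(1)
Step 2: = 5 + 10 + 2
Step 3: = 17

17


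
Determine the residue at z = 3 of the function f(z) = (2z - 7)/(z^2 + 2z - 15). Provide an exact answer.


Step 1: Q(z) = z^2 + 2z - 15 = (z - 3)(z + 5)
Step 2: Q'(z) = 2z + 2
Step 3: Q'(3) = 8, P(3) = -1
Step 4: Res = P(3)/Q'(3) = -1/8 = -1/8

-1/8


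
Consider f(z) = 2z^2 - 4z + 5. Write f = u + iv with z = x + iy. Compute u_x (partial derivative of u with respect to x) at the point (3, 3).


Step 1: f(z) = 2(x+iy)^2 - 4(x+iy) + 5
Step 2: u = 2(x^2 - y^2) - 4x + 5
Step 3: u_x = 4x - 4
Step 4: At (3, 3): u_x = 12 - 4 = 8

8


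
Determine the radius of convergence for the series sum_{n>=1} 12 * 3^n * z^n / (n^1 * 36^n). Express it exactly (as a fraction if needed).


Step 1: General term a_n = 12 * 3^n / (n^1 * 36^n)
Step 2: By the root test, |a_n|^(1/n) = 12^(1/n) * 3 / (n^(1/n) * 36) -> 3/36 as n -> infinity (since 12^(1/n) -> 1 and n^(1/n) -> 1)
Step 3: R = 1/lim|a_n|^(1/n) = 36/3 = 12

12


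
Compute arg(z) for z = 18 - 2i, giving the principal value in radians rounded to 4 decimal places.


Step 1: z = 18 - 2i
Step 2: arg(z) = atan2(-2, 18)
Step 3: arg(z) = -0.1107

-0.1107


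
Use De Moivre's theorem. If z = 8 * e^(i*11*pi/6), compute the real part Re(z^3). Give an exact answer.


Step 1: By De Moivre's theorem, z^3 = 8^3 * e^(i*3*11*pi/6) = 512 * (cos(11*pi/2) + i*sin(11*pi/2))
Step 2: |z|^3 = 8^3 = 512
Step 3: Reduce the angle mod 2*pi: 11*pi/2 - 4*pi = 3*pi/2
Step 4: cos(3*pi/2) = 0
Step 5: Re(z^3) = 512 * 0 = 0

0


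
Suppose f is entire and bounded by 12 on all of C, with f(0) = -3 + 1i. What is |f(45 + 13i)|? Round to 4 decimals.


Step 1: By Liouville's theorem, a bounded entire function is constant.
Step 2: f(z) = f(0) = -3 + 1i for all z.
Step 3: |f(w)| = |-3 + 1i| = sqrt(9 + 1)
Step 4: = 3.1623

3.1623


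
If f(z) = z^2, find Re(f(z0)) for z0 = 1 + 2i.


Step 1: z0 = 1 + 2i
Step 2: z0^2 = 1^2 - 2^2 + 4i
Step 3: real part = 1 - 4 = -3

-3


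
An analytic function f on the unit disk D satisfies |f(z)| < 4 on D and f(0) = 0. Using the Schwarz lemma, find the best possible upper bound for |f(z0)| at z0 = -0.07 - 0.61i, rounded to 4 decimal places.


Step 1: g = f/4 maps D -> D with g(0) = 0, so by the Schwarz lemma |g(z)| <= |z|, i.e. |f(z)| <= 4|z|; this is sharp (f(z) = 4z).
Step 2: |z0|^2 = (-0.07)^2 + (-0.61)^2 = 0.377
Step 3: |z0| = sqrt(0.377) = 0.614003
Step 4: Best bound = 4 * |z0| = 4 * 0.614003 = 2.456

2.456


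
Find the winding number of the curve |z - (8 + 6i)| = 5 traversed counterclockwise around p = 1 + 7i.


Step 1: Center c = (8, 6), radius = 5
Step 2: |p - c|^2 = (-7)^2 + 1^2 = 50
Step 3: r^2 = 25
Step 4: |p-c| > r so winding number = 0

0


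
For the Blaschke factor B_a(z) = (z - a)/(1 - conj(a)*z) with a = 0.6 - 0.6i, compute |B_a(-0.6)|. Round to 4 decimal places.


Step 1: Numerator z0 - a = -0.6 - (0.6 - 0.6i) = -1.2 + 0.6i
Step 2: Denominator 1 - conj(a)*z0 = 1 - (0.6 + 0.6i)*(-0.6) = 1.36 + 0.36i
Step 3: |z0 - a|^2 = (-1.2)^2 + 0.6^2 = 1.8; |1 - conj(a)*z0|^2 = 1.36^2 + 0.36^2 = 1.9792
Step 4: |B_a(-0.6)| = sqrt(1.8 / 1.9792) = sqrt(0.909458)
Step 5: = 0.9537

0.9537


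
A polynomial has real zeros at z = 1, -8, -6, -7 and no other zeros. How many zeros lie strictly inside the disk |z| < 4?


Step 1: Check each root:
  z = 1: |1| = 1 < 4
  z = -8: |-8| = 8 >= 4
  z = -6: |-6| = 6 >= 4
  z = -7: |-7| = 7 >= 4
Step 2: Count = 1

1


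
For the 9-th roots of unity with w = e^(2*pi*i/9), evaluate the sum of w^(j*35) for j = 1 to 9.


Step 1: The sum sum_{j=1}^{n} w^(k*j) equals n if n | k, else 0.
Step 2: Here n = 9, k = 35
Step 3: Does n divide k? 9 | 35 -> False
Step 4: Sum = 0

0


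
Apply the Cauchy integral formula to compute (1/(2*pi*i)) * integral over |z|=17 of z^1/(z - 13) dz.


Step 1: f(z) = z^1, a = 13 is inside |z| = 17
Step 2: By Cauchy integral formula: (1/(2pi*i)) * integral = f(a)
Step 3: f(13) = 13^1 = 13

13


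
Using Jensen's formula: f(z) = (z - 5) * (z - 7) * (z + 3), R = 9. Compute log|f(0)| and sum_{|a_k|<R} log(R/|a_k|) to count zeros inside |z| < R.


Jensen's formula: (1/2pi)*integral log|f(Re^it)|dt = log|f(0)| + sum_{|a_k|<R} log(R/|a_k|)
Step 1: f(0) = (-5) * (-7) * 3 = 105
Step 2: log|f(0)| = log|5| + log|7| + log|-3| = 4.654
Step 3: Zeros inside |z| < 9: 5, 7, -3
Step 4: Jensen sum = log(9/5) + log(9/7) + log(9/3) = 1.9377
Step 5: n(R) = number of terms in the Jensen sum = count of zeros inside |z| < 9 = 3

3


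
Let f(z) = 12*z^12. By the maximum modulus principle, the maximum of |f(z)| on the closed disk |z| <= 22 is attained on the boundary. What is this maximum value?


Step 1: On |z| = 22, |f(z)| = 12 * |z|^12 = 12 * 22^12
Step 2: By maximum modulus principle, maximum is on boundary.
Step 3: Maximum = 12 * 12855002631049216 = 154260031572590592

154260031572590592


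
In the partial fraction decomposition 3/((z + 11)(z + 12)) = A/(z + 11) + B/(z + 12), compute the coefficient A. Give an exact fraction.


Step 1: Multiply both sides by (z + 11) and set z = -11
Step 2: A = 3 / (-11 + 12)
Step 3: A = 3 / 1
Step 4: A = 3

3


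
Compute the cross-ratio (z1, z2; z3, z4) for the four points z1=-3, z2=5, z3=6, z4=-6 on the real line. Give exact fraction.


Step 1: (z1-z3)(z2-z4) = (-9) * 11 = -99
Step 2: (z1-z4)(z2-z3) = 3 * (-1) = -3
Step 3: Cross-ratio = 99/3 = 33

33


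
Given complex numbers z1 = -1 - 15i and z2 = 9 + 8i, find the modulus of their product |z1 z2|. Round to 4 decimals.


Step 1: |z1| = sqrt((-1)^2 + (-15)^2) = sqrt(226)
Step 2: |z2| = sqrt(9^2 + 8^2) = sqrt(145)
Step 3: |z1*z2| = |z1|*|z2| = sqrt(226) * sqrt(145) = sqrt(226 * 145) = sqrt(32770)
Step 4: = 181.0249

181.0249


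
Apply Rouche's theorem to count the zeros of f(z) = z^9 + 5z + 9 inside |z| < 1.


Step 1: On |z| = 1 the three terms have sizes |z^9| = 1^9 = 1, |5z| = 5*1 = 5, |9| = 9
Step 2: The dominant term is g(z) = 9; let h(z) = z^9 + 5z so f = g + h
Step 3: On |z| = 1: |g| = 9 and |h| <= 1 + 5 = 6
Step 4: Since 9 > 6, |h| < |g| on |z| = 1, so by Rouche f has the same number of zeros as g inside |z| < 1
Step 5: g(z) = 9 is a nonzero constant with no zeros inside |z| < 1. Answer = 0

0


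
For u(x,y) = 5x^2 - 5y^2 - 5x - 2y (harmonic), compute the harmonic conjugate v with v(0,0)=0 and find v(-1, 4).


Step 1: v_x = -u_y = 10y + 2
Step 2: v_y = u_x = 10x - 5
Step 3: v = 10xy + 2x - 5y + C
Step 4: v(0,0) = 0 => C = 0
Step 5: v(-1, 4) = -62

-62


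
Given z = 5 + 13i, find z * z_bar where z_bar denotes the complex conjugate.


Step 1: conj(z) = 5 - 13i
Step 2: z * conj(z) = 5^2 + 13^2
Step 3: = 25 + 169 = 194

194


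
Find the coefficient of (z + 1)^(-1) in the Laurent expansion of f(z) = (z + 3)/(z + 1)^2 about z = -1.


Step 1: Write the numerator in powers of (z + 1): z + 3 = (z + 1) + (1*(-1) + 3) = (z + 1) + 2
Step 2: Divide by (z + 1)^2: f(z) = 2(z + 1)^(-2) + (z + 1)^(-1)
Step 3: This finite sum is the Laurent series of f about z = -1.
Step 4: Coefficient of (z + 1)^(-1) = coefficient of (z + 1) in the re-centred numerator = 1

1


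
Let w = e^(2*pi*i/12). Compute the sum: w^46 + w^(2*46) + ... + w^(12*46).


Step 1: The sum sum_{j=1}^{n} w^(k*j) equals n if n | k, else 0.
Step 2: Here n = 12, k = 46
Step 3: Does n divide k? 12 | 46 -> False
Step 4: Sum = 0

0


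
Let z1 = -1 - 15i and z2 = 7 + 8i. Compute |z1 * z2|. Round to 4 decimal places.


Step 1: |z1| = sqrt((-1)^2 + (-15)^2) = sqrt(226)
Step 2: |z2| = sqrt(7^2 + 8^2) = sqrt(113)
Step 3: |z1*z2| = |z1|*|z2| = sqrt(226) * sqrt(113) = sqrt(226 * 113) = sqrt(25538)
Step 4: = 159.8061

159.8061


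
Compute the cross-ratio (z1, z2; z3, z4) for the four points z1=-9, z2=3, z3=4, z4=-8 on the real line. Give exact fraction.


Step 1: (z1-z3)(z2-z4) = (-13) * 11 = -143
Step 2: (z1-z4)(z2-z3) = (-1) * (-1) = 1
Step 3: Cross-ratio = -143/1 = -143

-143


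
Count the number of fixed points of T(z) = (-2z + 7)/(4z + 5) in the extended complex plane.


Step 1: Fixed points satisfy T(z) = z
Step 2: 4z^2 + 7z - 7 = 0
Step 3: Discriminant = 7^2 - 4*4*(-7) = 161
Step 4: Number of fixed points = 2

2


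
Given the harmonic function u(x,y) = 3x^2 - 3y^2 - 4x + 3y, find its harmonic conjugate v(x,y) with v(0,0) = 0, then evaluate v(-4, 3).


Step 1: v_x = -u_y = 6y - 3
Step 2: v_y = u_x = 6x - 4
Step 3: v = 6xy - 3x - 4y + C
Step 4: v(0,0) = 0 => C = 0
Step 5: v(-4, 3) = -72

-72


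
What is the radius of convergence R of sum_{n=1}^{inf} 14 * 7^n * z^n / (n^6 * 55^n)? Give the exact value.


Step 1: General term a_n = 14 * 7^n / (n^6 * 55^n)
Step 2: By the root test, |a_n|^(1/n) = 14^(1/n) * 7 / (n^(6/n) * 55) -> 7/55 as n -> infinity (since 14^(1/n) -> 1 and n^(6/n) -> 1)
Step 3: R = 1/lim|a_n|^(1/n) = 55/7

55/7


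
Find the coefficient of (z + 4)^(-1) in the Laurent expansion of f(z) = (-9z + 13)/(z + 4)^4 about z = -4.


Step 1: Write the numerator in powers of (z + 4): -9z + 13 = -9(z + 4) + (-9*(-4) + 13) = -9(z + 4) + 49
Step 2: Divide by (z + 4)^4: f(z) = 49(z + 4)^(-4) - 9(z + 4)^(-3)
Step 3: This finite sum is the Laurent series of f about z = -4.
Step 4: Only the powers -4 and -3 appear, so the coefficient of (z + 4)^(-1) = 0

0


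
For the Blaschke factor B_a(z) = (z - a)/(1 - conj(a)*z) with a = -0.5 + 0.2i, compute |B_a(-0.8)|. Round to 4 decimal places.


Step 1: Numerator z0 - a = -0.8 - (-0.5 + 0.2i) = -0.3 - 0.2i
Step 2: Denominator 1 - conj(a)*z0 = 1 - (-0.5 - 0.2i)*(-0.8) = 0.6 - 0.16i
Step 3: |z0 - a|^2 = (-0.3)^2 + (-0.2)^2 = 0.13; |1 - conj(a)*z0|^2 = 0.6^2 + (-0.16)^2 = 0.3856
Step 4: |B_a(-0.8)| = sqrt(0.13 / 0.3856) = sqrt(0.337137)
Step 5: = 0.5806

0.5806


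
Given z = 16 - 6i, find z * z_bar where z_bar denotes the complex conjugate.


Step 1: conj(z) = 16 + 6i
Step 2: z * conj(z) = 16^2 + (-6)^2
Step 3: = 256 + 36 = 292

292


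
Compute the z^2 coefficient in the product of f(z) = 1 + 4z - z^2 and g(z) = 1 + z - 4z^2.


Step 1: z^2 term in f*g comes from: (1)*(-4z^2) + (4z)*(z) + (-z^2)*(1)
Step 2: = -4 + 4 - 1
Step 3: = -1

-1


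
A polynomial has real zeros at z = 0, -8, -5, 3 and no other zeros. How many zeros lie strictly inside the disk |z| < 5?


Step 1: Check each root:
  z = 0: |0| = 0 < 5
  z = -8: |-8| = 8 >= 5
  z = -5: |-5| = 5 >= 5
  z = 3: |3| = 3 < 5
Step 2: Count = 2

2


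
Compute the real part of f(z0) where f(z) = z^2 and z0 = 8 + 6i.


Step 1: z0 = 8 + 6i
Step 2: z0^2 = 8^2 - 6^2 + 96i
Step 3: real part = 64 - 36 = 28

28


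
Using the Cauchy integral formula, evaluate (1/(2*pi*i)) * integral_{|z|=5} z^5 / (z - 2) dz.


Step 1: f(z) = z^5, a = 2 is inside |z| = 5
Step 2: By Cauchy integral formula: (1/(2pi*i)) * integral = f(a)
Step 3: f(2) = 2^5 = 32

32


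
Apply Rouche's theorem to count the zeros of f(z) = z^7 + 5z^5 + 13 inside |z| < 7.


Step 1: On |z| = 7 the three terms have sizes |z^7| = 7^7 = 823543, |5z^5| = 5*7^5 = 84035, |13| = 13
Step 2: The dominant term is g(z) = z^7; let h(z) = 5z^5 + 13 so f = g + h
Step 3: On |z| = 7: |g| = 823543 and |h| <= 84035 + 13 = 84048
Step 4: Since 823543 > 84048, |h| < |g| on |z| = 7, so by Rouche f has the same number of zeros as g inside |z| < 7
Step 5: g(z) = z^7 has 7 zeros (all at the origin) inside |z| < 7. Answer = 7

7


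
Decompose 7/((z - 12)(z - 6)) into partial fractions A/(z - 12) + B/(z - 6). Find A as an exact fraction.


Step 1: Multiply both sides by (z - 12) and set z = 12
Step 2: A = 7 / (12 - 6)
Step 3: A = 7 / 6
Step 4: A = 7/6

7/6


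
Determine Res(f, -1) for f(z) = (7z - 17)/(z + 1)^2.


Step 1: Pole of order 2 at z = -1
Step 2: Res = lim d/dz [(z + 1)^2 * f(z)] as z -> -1
Step 3: (z + 1)^2 * f(z) = 7z - 17
Step 4: d/dz[7z - 17] = 7

7


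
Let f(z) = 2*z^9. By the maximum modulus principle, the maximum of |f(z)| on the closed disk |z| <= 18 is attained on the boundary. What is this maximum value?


Step 1: On |z| = 18, |f(z)| = 2 * |z|^9 = 2 * 18^9
Step 2: By maximum modulus principle, maximum is on boundary.
Step 3: Maximum = 2 * 198359290368 = 396718580736

396718580736


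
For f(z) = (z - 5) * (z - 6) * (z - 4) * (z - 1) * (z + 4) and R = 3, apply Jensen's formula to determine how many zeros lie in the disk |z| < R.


Jensen's formula: (1/2pi)*integral log|f(Re^it)|dt = log|f(0)| + sum_{|a_k|<R} log(R/|a_k|)
Step 1: f(0) = (-5) * (-6) * (-4) * (-1) * 4 = 480
Step 2: log|f(0)| = log|5| + log|6| + log|4| + log|1| + log|-4| = 6.1738
Step 3: Zeros inside |z| < 3: 1
Step 4: Jensen sum = log(3/1) = 1.0986
Step 5: n(R) = number of terms in the Jensen sum = count of zeros inside |z| < 3 = 1

1


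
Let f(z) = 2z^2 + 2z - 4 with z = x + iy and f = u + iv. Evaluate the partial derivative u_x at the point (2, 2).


Step 1: f(z) = 2(x+iy)^2 + 2(x+iy) - 4
Step 2: u = 2(x^2 - y^2) + 2x - 4
Step 3: u_x = 4x + 2
Step 4: At (2, 2): u_x = 8 + 2 = 10

10


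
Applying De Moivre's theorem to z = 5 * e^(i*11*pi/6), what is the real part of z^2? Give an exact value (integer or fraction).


Step 1: By De Moivre's theorem, z^2 = 5^2 * e^(i*2*11*pi/6) = 25 * (cos(11*pi/3) + i*sin(11*pi/3))
Step 2: |z|^2 = 5^2 = 25
Step 3: Reduce the angle mod 2*pi: 11*pi/3 - 2*pi = 5*pi/3
Step 4: cos(5*pi/3) = 1/2
Step 5: Re(z^2) = 25 * 1/2 = 25/2

25/2


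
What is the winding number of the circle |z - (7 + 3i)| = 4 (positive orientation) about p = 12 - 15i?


Step 1: Center c = (7, 3), radius = 4
Step 2: |p - c|^2 = 5^2 + (-18)^2 = 349
Step 3: r^2 = 16
Step 4: |p-c| > r so winding number = 0

0


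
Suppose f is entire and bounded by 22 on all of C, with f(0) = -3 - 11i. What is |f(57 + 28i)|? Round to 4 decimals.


Step 1: By Liouville's theorem, a bounded entire function is constant.
Step 2: f(z) = f(0) = -3 - 11i for all z.
Step 3: |f(w)| = |-3 - 11i| = sqrt(9 + 121)
Step 4: = 11.4018

11.4018


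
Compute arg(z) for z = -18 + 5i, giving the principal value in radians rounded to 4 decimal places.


Step 1: z = -18 + 5i
Step 2: arg(z) = atan2(5, -18)
Step 3: arg(z) = 2.8706

2.8706


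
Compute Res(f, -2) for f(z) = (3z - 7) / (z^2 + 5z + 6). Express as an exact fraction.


Step 1: Q(z) = z^2 + 5z + 6 = (z + 2)(z + 3)
Step 2: Q'(z) = 2z + 5
Step 3: Q'(-2) = 1, P(-2) = -13
Step 4: Res = P(-2)/Q'(-2) = -13/1 = -13

-13


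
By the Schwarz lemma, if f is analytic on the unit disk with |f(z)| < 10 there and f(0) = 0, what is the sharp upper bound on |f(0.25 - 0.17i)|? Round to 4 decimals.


Step 1: g = f/10 maps D -> D with g(0) = 0, so by the Schwarz lemma |g(z)| <= |z|, i.e. |f(z)| <= 10|z|; this is sharp (f(z) = 10z).
Step 2: |z0|^2 = 0.25^2 + (-0.17)^2 = 0.0914
Step 3: |z0| = sqrt(0.0914) = 0.302324
Step 4: Best bound = 10 * |z0| = 10 * 0.302324 = 3.0232

3.0232


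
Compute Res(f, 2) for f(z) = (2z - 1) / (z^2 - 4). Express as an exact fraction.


Step 1: Q(z) = z^2 - 4 = (z - 2)(z + 2)
Step 2: Q'(z) = 2z
Step 3: Q'(2) = 4, P(2) = 3
Step 4: Res = P(2)/Q'(2) = 3/4 = 3/4

3/4


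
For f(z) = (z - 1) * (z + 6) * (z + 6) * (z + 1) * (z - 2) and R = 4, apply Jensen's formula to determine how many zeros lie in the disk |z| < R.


Jensen's formula: (1/2pi)*integral log|f(Re^it)|dt = log|f(0)| + sum_{|a_k|<R} log(R/|a_k|)
Step 1: f(0) = (-1) * 6 * 6 * 1 * (-2) = 72
Step 2: log|f(0)| = log|1| + log|-6| + log|-6| + log|-1| + log|2| = 4.2767
Step 3: Zeros inside |z| < 4: 1, -1, 2
Step 4: Jensen sum = log(4/1) + log(4/1) + log(4/2) = 3.4657
Step 5: n(R) = number of terms in the Jensen sum = count of zeros inside |z| < 4 = 3

3


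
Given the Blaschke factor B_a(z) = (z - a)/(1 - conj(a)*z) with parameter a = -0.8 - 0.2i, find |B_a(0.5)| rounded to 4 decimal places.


Step 1: Numerator z0 - a = 0.5 - (-0.8 - 0.2i) = 1.3 + 0.2i
Step 2: Denominator 1 - conj(a)*z0 = 1 - (-0.8 + 0.2i)*0.5 = 1.4 - 0.1i
Step 3: |z0 - a|^2 = 1.3^2 + 0.2^2 = 1.73; |1 - conj(a)*z0|^2 = 1.4^2 + (-0.1)^2 = 1.97
Step 4: |B_a(0.5)| = sqrt(1.73 / 1.97) = sqrt(0.878173)
Step 5: = 0.9371

0.9371


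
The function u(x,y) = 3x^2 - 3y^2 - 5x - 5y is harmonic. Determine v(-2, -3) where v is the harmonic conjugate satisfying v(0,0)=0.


Step 1: v_x = -u_y = 6y + 5
Step 2: v_y = u_x = 6x - 5
Step 3: v = 6xy + 5x - 5y + C
Step 4: v(0,0) = 0 => C = 0
Step 5: v(-2, -3) = 41

41


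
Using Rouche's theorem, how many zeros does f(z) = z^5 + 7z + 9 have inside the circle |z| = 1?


Step 1: On |z| = 1 the three terms have sizes |z^5| = 1^5 = 1, |7z| = 7*1 = 7, |9| = 9
Step 2: The dominant term is g(z) = 9; let h(z) = z^5 + 7z so f = g + h
Step 3: On |z| = 1: |g| = 9 and |h| <= 1 + 7 = 8
Step 4: Since 9 > 8, |h| < |g| on |z| = 1, so by Rouche f has the same number of zeros as g inside |z| < 1
Step 5: g(z) = 9 is a nonzero constant with no zeros inside |z| < 1. Answer = 0

0


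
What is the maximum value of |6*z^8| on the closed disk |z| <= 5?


Step 1: On |z| = 5, |f(z)| = 6 * |z|^8 = 6 * 5^8
Step 2: By maximum modulus principle, maximum is on boundary.
Step 3: Maximum = 6 * 390625 = 2343750

2343750


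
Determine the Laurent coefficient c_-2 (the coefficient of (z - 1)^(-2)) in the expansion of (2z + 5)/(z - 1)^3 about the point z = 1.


Step 1: Write the numerator in powers of (z - 1): 2z + 5 = 2(z - 1) + (2*1 + 5) = 2(z - 1) + 7
Step 2: Divide by (z - 1)^3: f(z) = 7(z - 1)^(-3) + 2(z - 1)^(-2)
Step 3: This finite sum is the Laurent series of f about z = 1.
Step 4: Coefficient of (z - 1)^(-2) = coefficient of (z - 1) in the re-centred numerator = 2

2


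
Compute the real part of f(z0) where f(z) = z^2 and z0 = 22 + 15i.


Step 1: z0 = 22 + 15i
Step 2: z0^2 = 22^2 - 15^2 + 660i
Step 3: real part = 484 - 225 = 259

259


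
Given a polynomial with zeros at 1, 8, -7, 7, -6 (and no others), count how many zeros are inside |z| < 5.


Step 1: Check each root:
  z = 1: |1| = 1 < 5
  z = 8: |8| = 8 >= 5
  z = -7: |-7| = 7 >= 5
  z = 7: |7| = 7 >= 5
  z = -6: |-6| = 6 >= 5
Step 2: Count = 1

1


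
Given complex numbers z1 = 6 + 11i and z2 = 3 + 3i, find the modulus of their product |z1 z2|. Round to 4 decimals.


Step 1: |z1| = sqrt(6^2 + 11^2) = sqrt(157)
Step 2: |z2| = sqrt(3^2 + 3^2) = sqrt(18)
Step 3: |z1*z2| = |z1|*|z2| = sqrt(157) * sqrt(18) = sqrt(157 * 18) = sqrt(2826)
Step 4: = 53.1601

53.1601


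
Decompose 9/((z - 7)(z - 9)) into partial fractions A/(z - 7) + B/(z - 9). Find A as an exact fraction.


Step 1: Multiply both sides by (z - 7) and set z = 7
Step 2: A = 9 / (7 - 9)
Step 3: A = 9 / (-2)
Step 4: A = -9/2

-9/2


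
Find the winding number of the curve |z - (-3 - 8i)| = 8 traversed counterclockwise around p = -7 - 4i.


Step 1: Center c = (-3, -8), radius = 8
Step 2: |p - c|^2 = (-4)^2 + 4^2 = 32
Step 3: r^2 = 64
Step 4: |p-c| < r so winding number = 1

1


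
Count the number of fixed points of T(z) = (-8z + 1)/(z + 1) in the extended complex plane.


Step 1: Fixed points satisfy T(z) = z
Step 2: z^2 + 9z - 1 = 0
Step 3: Discriminant = 9^2 - 4*1*(-1) = 85
Step 4: Number of fixed points = 2

2


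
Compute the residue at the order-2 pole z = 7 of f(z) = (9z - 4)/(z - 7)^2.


Step 1: Pole of order 2 at z = 7
Step 2: Res = lim d/dz [(z - 7)^2 * f(z)] as z -> 7
Step 3: (z - 7)^2 * f(z) = 9z - 4
Step 4: d/dz[9z - 4] = 9

9


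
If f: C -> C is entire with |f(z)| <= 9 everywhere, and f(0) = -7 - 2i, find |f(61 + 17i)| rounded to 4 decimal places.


Step 1: By Liouville's theorem, a bounded entire function is constant.
Step 2: f(z) = f(0) = -7 - 2i for all z.
Step 3: |f(w)| = |-7 - 2i| = sqrt(49 + 4)
Step 4: = 7.2801

7.2801


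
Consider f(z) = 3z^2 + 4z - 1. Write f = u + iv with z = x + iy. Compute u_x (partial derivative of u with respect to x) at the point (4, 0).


Step 1: f(z) = 3(x+iy)^2 + 4(x+iy) - 1
Step 2: u = 3(x^2 - y^2) + 4x - 1
Step 3: u_x = 6x + 4
Step 4: At (4, 0): u_x = 24 + 4 = 28

28


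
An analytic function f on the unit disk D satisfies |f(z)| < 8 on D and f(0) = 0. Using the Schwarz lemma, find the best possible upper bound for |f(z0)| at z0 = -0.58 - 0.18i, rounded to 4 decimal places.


Step 1: g = f/8 maps D -> D with g(0) = 0, so by the Schwarz lemma |g(z)| <= |z|, i.e. |f(z)| <= 8|z|; this is sharp (f(z) = 8z).
Step 2: |z0|^2 = (-0.58)^2 + (-0.18)^2 = 0.3688
Step 3: |z0| = sqrt(0.3688) = 0.607289
Step 4: Best bound = 8 * |z0| = 8 * 0.607289 = 4.8583

4.8583


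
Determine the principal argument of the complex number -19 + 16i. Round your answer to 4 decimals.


Step 1: z = -19 + 16i
Step 2: arg(z) = atan2(16, -19)
Step 3: arg(z) = 2.4417

2.4417


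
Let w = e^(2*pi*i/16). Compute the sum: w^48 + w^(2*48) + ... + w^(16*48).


Step 1: The sum sum_{j=1}^{n} w^(k*j) equals n if n | k, else 0.
Step 2: Here n = 16, k = 48
Step 3: Does n divide k? 16 | 48 -> True
Step 4: Sum = 16

16


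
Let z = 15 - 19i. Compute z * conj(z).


Step 1: conj(z) = 15 + 19i
Step 2: z * conj(z) = 15^2 + (-19)^2
Step 3: = 225 + 361 = 586

586


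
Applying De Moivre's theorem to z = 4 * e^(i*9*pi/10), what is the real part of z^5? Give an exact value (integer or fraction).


Step 1: By De Moivre's theorem, z^5 = 4^5 * e^(i*5*9*pi/10) = 1024 * (cos(9*pi/2) + i*sin(9*pi/2))
Step 2: |z|^5 = 4^5 = 1024
Step 3: Reduce the angle mod 2*pi: 9*pi/2 - 4*pi = pi/2
Step 4: cos(pi/2) = 0
Step 5: Re(z^5) = 1024 * 0 = 0

0


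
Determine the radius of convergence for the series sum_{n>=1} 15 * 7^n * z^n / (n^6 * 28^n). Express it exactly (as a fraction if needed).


Step 1: General term a_n = 15 * 7^n / (n^6 * 28^n)
Step 2: By the root test, |a_n|^(1/n) = 15^(1/n) * 7 / (n^(6/n) * 28) -> 7/28 as n -> infinity (since 15^(1/n) -> 1 and n^(6/n) -> 1)
Step 3: R = 1/lim|a_n|^(1/n) = 28/7 = 4

4


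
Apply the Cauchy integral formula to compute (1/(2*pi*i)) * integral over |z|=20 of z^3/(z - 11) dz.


Step 1: f(z) = z^3, a = 11 is inside |z| = 20
Step 2: By Cauchy integral formula: (1/(2pi*i)) * integral = f(a)
Step 3: f(11) = 11^3 = 1331

1331


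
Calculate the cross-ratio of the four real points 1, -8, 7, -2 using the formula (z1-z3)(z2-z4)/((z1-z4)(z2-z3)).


Step 1: (z1-z3)(z2-z4) = (-6) * (-6) = 36
Step 2: (z1-z4)(z2-z3) = 3 * (-15) = -45
Step 3: Cross-ratio = -36/45 = -4/5

-4/5


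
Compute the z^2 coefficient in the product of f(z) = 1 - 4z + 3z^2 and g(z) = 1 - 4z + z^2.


Step 1: z^2 term in f*g comes from: (1)*(z^2) + (-4z)*(-4z) + (3z^2)*(1)
Step 2: = 1 + 16 + 3
Step 3: = 20

20


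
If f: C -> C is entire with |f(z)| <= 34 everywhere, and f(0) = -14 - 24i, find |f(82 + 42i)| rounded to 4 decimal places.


Step 1: By Liouville's theorem, a bounded entire function is constant.
Step 2: f(z) = f(0) = -14 - 24i for all z.
Step 3: |f(w)| = |-14 - 24i| = sqrt(196 + 576)
Step 4: = 27.7849

27.7849


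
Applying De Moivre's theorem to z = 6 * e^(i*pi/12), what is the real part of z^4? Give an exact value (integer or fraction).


Step 1: By De Moivre's theorem, z^4 = 6^4 * e^(i*4*pi/12) = 1296 * (cos(pi/3) + i*sin(pi/3))
Step 2: |z|^4 = 6^4 = 1296
Step 3: The angle pi/3 already lies in [0, 2*pi)
Step 4: cos(pi/3) = 1/2
Step 5: Re(z^4) = 1296 * 1/2 = 648

648


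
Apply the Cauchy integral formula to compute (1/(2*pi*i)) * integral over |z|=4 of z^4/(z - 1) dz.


Step 1: f(z) = z^4, a = 1 is inside |z| = 4
Step 2: By Cauchy integral formula: (1/(2pi*i)) * integral = f(a)
Step 3: f(1) = 1^4 = 1

1


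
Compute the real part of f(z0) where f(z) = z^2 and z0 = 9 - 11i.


Step 1: z0 = 9 - 11i
Step 2: z0^2 = 9^2 - (-11)^2 - 198i
Step 3: real part = 81 - 121 = -40

-40


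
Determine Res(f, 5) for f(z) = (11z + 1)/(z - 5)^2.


Step 1: Pole of order 2 at z = 5
Step 2: Res = lim d/dz [(z - 5)^2 * f(z)] as z -> 5
Step 3: (z - 5)^2 * f(z) = 11z + 1
Step 4: d/dz[11z + 1] = 11

11


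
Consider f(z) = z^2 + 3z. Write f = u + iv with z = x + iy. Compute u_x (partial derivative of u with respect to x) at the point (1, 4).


Step 1: f(z) = (x+iy)^2 + 3(x+iy) + 0
Step 2: u = (x^2 - y^2) + 3x + 0
Step 3: u_x = 2x + 3
Step 4: At (1, 4): u_x = 2 + 3 = 5

5


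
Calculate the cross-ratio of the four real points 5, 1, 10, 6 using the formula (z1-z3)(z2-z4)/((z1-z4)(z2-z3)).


Step 1: (z1-z3)(z2-z4) = (-5) * (-5) = 25
Step 2: (z1-z4)(z2-z3) = (-1) * (-9) = 9
Step 3: Cross-ratio = 25/9 = 25/9

25/9


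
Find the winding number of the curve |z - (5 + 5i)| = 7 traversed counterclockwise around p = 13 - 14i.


Step 1: Center c = (5, 5), radius = 7
Step 2: |p - c|^2 = 8^2 + (-19)^2 = 425
Step 3: r^2 = 49
Step 4: |p-c| > r so winding number = 0

0


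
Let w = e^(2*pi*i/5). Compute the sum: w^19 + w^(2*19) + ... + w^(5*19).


Step 1: The sum sum_{j=1}^{n} w^(k*j) equals n if n | k, else 0.
Step 2: Here n = 5, k = 19
Step 3: Does n divide k? 5 | 19 -> False
Step 4: Sum = 0

0


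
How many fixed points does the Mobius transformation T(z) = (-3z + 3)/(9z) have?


Step 1: Fixed points satisfy T(z) = z
Step 2: 9z^2 + 3z - 3 = 0
Step 3: Discriminant = 3^2 - 4*9*(-3) = 117
Step 4: Number of fixed points = 2

2


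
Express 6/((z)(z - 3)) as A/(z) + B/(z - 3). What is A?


Step 1: Multiply both sides by (z) and set z = 0
Step 2: A = 6 / (0 - 3)
Step 3: A = 6 / (-3)
Step 4: A = -2

-2


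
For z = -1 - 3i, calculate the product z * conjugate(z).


Step 1: conj(z) = -1 + 3i
Step 2: z * conj(z) = (-1)^2 + (-3)^2
Step 3: = 1 + 9 = 10

10


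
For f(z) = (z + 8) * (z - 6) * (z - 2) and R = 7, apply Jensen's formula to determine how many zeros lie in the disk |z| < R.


Jensen's formula: (1/2pi)*integral log|f(Re^it)|dt = log|f(0)| + sum_{|a_k|<R} log(R/|a_k|)
Step 1: f(0) = 8 * (-6) * (-2) = 96
Step 2: log|f(0)| = log|-8| + log|6| + log|2| = 4.5643
Step 3: Zeros inside |z| < 7: 6, 2
Step 4: Jensen sum = log(7/6) + log(7/2) = 1.4069
Step 5: n(R) = number of terms in the Jensen sum = count of zeros inside |z| < 7 = 2

2


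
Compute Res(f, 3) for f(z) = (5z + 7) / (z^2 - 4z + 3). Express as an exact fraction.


Step 1: Q(z) = z^2 - 4z + 3 = (z - 3)(z - 1)
Step 2: Q'(z) = 2z - 4
Step 3: Q'(3) = 2, P(3) = 22
Step 4: Res = P(3)/Q'(3) = 22/2 = 11

11


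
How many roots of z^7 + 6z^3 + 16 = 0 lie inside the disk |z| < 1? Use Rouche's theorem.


Step 1: On |z| = 1 the three terms have sizes |z^7| = 1^7 = 1, |6z^3| = 6*1^3 = 6, |16| = 16
Step 2: The dominant term is g(z) = 16; let h(z) = z^7 + 6z^3 so f = g + h
Step 3: On |z| = 1: |g| = 16 and |h| <= 1 + 6 = 7
Step 4: Since 16 > 7, |h| < |g| on |z| = 1, so by Rouche f has the same number of zeros as g inside |z| < 1
Step 5: g(z) = 16 is a nonzero constant with no zeros inside |z| < 1. Answer = 0

0


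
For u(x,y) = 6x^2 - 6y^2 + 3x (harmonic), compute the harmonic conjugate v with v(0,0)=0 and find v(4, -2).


Step 1: v_x = -u_y = 12y + 0
Step 2: v_y = u_x = 12x + 3
Step 3: v = 12xy + 3y + C
Step 4: v(0,0) = 0 => C = 0
Step 5: v(4, -2) = -102

-102


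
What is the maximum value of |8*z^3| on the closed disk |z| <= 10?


Step 1: On |z| = 10, |f(z)| = 8 * |z|^3 = 8 * 10^3
Step 2: By maximum modulus principle, maximum is on boundary.
Step 3: Maximum = 8 * 1000 = 8000

8000


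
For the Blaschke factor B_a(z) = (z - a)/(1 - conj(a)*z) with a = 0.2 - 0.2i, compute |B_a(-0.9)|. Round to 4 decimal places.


Step 1: Numerator z0 - a = -0.9 - (0.2 - 0.2i) = -1.1 + 0.2i
Step 2: Denominator 1 - conj(a)*z0 = 1 - (0.2 + 0.2i)*(-0.9) = 1.18 + 0.18i
Step 3: |z0 - a|^2 = (-1.1)^2 + 0.2^2 = 1.25; |1 - conj(a)*z0|^2 = 1.18^2 + 0.18^2 = 1.4248
Step 4: |B_a(-0.9)| = sqrt(1.25 / 1.4248) = sqrt(0.877316)
Step 5: = 0.9367

0.9367


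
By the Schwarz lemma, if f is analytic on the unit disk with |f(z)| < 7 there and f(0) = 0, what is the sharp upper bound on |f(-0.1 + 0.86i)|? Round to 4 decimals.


Step 1: g = f/7 maps D -> D with g(0) = 0, so by the Schwarz lemma |g(z)| <= |z|, i.e. |f(z)| <= 7|z|; this is sharp (f(z) = 7z).
Step 2: |z0|^2 = (-0.1)^2 + 0.86^2 = 0.7496
Step 3: |z0| = sqrt(0.7496) = 0.865794
Step 4: Best bound = 7 * |z0| = 7 * 0.865794 = 6.0606

6.0606


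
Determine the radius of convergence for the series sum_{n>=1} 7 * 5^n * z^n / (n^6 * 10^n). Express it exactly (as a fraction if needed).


Step 1: General term a_n = 7 * 5^n / (n^6 * 10^n)
Step 2: By the root test, |a_n|^(1/n) = 7^(1/n) * 5 / (n^(6/n) * 10) -> 5/10 as n -> infinity (since 7^(1/n) -> 1 and n^(6/n) -> 1)
Step 3: R = 1/lim|a_n|^(1/n) = 10/5 = 2

2


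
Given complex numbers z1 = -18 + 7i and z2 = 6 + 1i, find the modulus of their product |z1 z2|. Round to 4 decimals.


Step 1: |z1| = sqrt((-18)^2 + 7^2) = sqrt(373)
Step 2: |z2| = sqrt(6^2 + 1^2) = sqrt(37)
Step 3: |z1*z2| = |z1|*|z2| = sqrt(373) * sqrt(37) = sqrt(373 * 37) = sqrt(13801)
Step 4: = 117.4777

117.4777


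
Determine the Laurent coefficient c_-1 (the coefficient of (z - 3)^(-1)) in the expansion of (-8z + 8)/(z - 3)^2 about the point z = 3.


Step 1: Write the numerator in powers of (z - 3): -8z + 8 = -8(z - 3) + (-8*3 + 8) = -8(z - 3) - 16
Step 2: Divide by (z - 3)^2: f(z) = -16(z - 3)^(-2) - 8(z - 3)^(-1)
Step 3: This finite sum is the Laurent series of f about z = 3.
Step 4: Coefficient of (z - 3)^(-1) = coefficient of (z - 3) in the re-centred numerator = -8

-8


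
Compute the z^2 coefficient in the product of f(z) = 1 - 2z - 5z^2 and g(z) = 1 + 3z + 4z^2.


Step 1: z^2 term in f*g comes from: (1)*(4z^2) + (-2z)*(3z) + (-5z^2)*(1)
Step 2: = 4 - 6 - 5
Step 3: = -7

-7


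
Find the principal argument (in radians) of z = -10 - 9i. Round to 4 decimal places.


Step 1: z = -10 - 9i
Step 2: arg(z) = atan2(-9, -10)
Step 3: arg(z) = -2.4088

-2.4088


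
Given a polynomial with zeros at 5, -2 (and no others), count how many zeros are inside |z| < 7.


Step 1: Check each root:
  z = 5: |5| = 5 < 7
  z = -2: |-2| = 2 < 7
Step 2: Count = 2

2


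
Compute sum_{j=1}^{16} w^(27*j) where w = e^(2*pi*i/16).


Step 1: The sum sum_{j=1}^{n} w^(k*j) equals n if n | k, else 0.
Step 2: Here n = 16, k = 27
Step 3: Does n divide k? 16 | 27 -> False
Step 4: Sum = 0

0


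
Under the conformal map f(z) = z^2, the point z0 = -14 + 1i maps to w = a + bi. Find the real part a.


Step 1: z0 = -14 + 1i
Step 2: z0^2 = (-14)^2 - 1^2 - 28i
Step 3: real part = 196 - 1 = 195

195


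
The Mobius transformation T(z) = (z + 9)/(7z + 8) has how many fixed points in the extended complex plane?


Step 1: Fixed points satisfy T(z) = z
Step 2: 7z^2 + 7z - 9 = 0
Step 3: Discriminant = 7^2 - 4*7*(-9) = 301
Step 4: Number of fixed points = 2

2


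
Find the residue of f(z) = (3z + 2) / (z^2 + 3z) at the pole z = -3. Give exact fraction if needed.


Step 1: Q(z) = z^2 + 3z = (z + 3)(z)
Step 2: Q'(z) = 2z + 3
Step 3: Q'(-3) = -3, P(-3) = -7
Step 4: Res = P(-3)/Q'(-3) = -7/(-3) = 7/3

7/3


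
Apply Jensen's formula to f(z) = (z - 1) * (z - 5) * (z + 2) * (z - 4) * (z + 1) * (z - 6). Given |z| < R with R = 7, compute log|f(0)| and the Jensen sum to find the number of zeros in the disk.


Jensen's formula: (1/2pi)*integral log|f(Re^it)|dt = log|f(0)| + sum_{|a_k|<R} log(R/|a_k|)
Step 1: f(0) = (-1) * (-5) * 2 * (-4) * 1 * (-6) = 240
Step 2: log|f(0)| = log|1| + log|5| + log|-2| + log|4| + log|-1| + log|6| = 5.4806
Step 3: Zeros inside |z| < 7: 1, 5, -2, 4, -1, 6
Step 4: Jensen sum = log(7/1) + log(7/5) + log(7/2) + log(7/4) + log(7/1) + log(7/6) = 6.1948
Step 5: n(R) = number of terms in the Jensen sum = count of zeros inside |z| < 7 = 6

6


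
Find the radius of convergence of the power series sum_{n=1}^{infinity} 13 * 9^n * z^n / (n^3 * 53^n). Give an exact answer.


Step 1: General term a_n = 13 * 9^n / (n^3 * 53^n)
Step 2: By the root test, |a_n|^(1/n) = 13^(1/n) * 9 / (n^(3/n) * 53) -> 9/53 as n -> infinity (since 13^(1/n) -> 1 and n^(3/n) -> 1)
Step 3: R = 1/lim|a_n|^(1/n) = 53/9

53/9


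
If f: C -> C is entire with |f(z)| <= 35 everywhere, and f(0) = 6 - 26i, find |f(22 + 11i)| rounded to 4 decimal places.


Step 1: By Liouville's theorem, a bounded entire function is constant.
Step 2: f(z) = f(0) = 6 - 26i for all z.
Step 3: |f(w)| = |6 - 26i| = sqrt(36 + 676)
Step 4: = 26.6833

26.6833


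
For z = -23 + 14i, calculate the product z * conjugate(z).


Step 1: conj(z) = -23 - 14i
Step 2: z * conj(z) = (-23)^2 + 14^2
Step 3: = 529 + 196 = 725

725


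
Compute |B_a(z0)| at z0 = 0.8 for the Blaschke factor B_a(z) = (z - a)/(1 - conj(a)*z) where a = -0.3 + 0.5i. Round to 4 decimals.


Step 1: Numerator z0 - a = 0.8 - (-0.3 + 0.5i) = 1.1 - 0.5i
Step 2: Denominator 1 - conj(a)*z0 = 1 - (-0.3 - 0.5i)*0.8 = 1.24 + 0.4i
Step 3: |z0 - a|^2 = 1.1^2 + (-0.5)^2 = 1.46; |1 - conj(a)*z0|^2 = 1.24^2 + 0.4^2 = 1.6976
Step 4: |B_a(0.8)| = sqrt(1.46 / 1.6976) = sqrt(0.860038)
Step 5: = 0.9274

0.9274


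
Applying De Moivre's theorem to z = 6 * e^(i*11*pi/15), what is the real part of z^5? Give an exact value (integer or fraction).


Step 1: By De Moivre's theorem, z^5 = 6^5 * e^(i*5*11*pi/15) = 7776 * (cos(11*pi/3) + i*sin(11*pi/3))
Step 2: |z|^5 = 6^5 = 7776
Step 3: Reduce the angle mod 2*pi: 11*pi/3 - 2*pi = 5*pi/3
Step 4: cos(5*pi/3) = 1/2
Step 5: Re(z^5) = 7776 * 1/2 = 3888

3888


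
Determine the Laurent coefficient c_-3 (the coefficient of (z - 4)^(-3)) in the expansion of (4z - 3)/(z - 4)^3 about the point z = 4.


Step 1: Write the numerator in powers of (z - 4): 4z - 3 = 4(z - 4) + (4*4 - 3) = 4(z - 4) + 13
Step 2: Divide by (z - 4)^3: f(z) = 13(z - 4)^(-3) + 4(z - 4)^(-2)
Step 3: This finite sum is the Laurent series of f about z = 4.
Step 4: Coefficient of (z - 4)^(-3) = 4*4 - 3 = 13

13


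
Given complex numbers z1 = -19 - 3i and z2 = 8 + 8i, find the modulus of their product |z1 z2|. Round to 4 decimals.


Step 1: |z1| = sqrt((-19)^2 + (-3)^2) = sqrt(370)
Step 2: |z2| = sqrt(8^2 + 8^2) = sqrt(128)
Step 3: |z1*z2| = |z1|*|z2| = sqrt(370) * sqrt(128) = sqrt(370 * 128) = sqrt(47360)
Step 4: = 217.6235

217.6235


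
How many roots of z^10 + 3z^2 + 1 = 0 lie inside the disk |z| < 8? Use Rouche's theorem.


Step 1: On |z| = 8 the three terms have sizes |z^10| = 8^10 = 1073741824, |3z^2| = 3*8^2 = 192, |1| = 1
Step 2: The dominant term is g(z) = z^10; let h(z) = 3z^2 + 1 so f = g + h
Step 3: On |z| = 8: |g| = 1073741824 and |h| <= 192 + 1 = 193
Step 4: Since 1073741824 > 193, |h| < |g| on |z| = 8, so by Rouche f has the same number of zeros as g inside |z| < 8
Step 5: g(z) = z^10 has 10 zeros (all at the origin) inside |z| < 8. Answer = 10

10


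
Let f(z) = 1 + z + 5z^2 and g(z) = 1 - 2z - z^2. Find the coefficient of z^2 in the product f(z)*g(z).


Step 1: z^2 term in f*g comes from: (1)*(-z^2) + (z)*(-2z) + (5z^2)*(1)
Step 2: = -1 - 2 + 5
Step 3: = 2

2


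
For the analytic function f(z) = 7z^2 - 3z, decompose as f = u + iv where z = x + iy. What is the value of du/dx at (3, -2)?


Step 1: f(z) = 7(x+iy)^2 - 3(x+iy) + 0
Step 2: u = 7(x^2 - y^2) - 3x + 0
Step 3: u_x = 14x - 3
Step 4: At (3, -2): u_x = 42 - 3 = 39

39


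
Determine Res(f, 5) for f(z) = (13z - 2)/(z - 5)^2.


Step 1: Pole of order 2 at z = 5
Step 2: Res = lim d/dz [(z - 5)^2 * f(z)] as z -> 5
Step 3: (z - 5)^2 * f(z) = 13z - 2
Step 4: d/dz[13z - 2] = 13

13


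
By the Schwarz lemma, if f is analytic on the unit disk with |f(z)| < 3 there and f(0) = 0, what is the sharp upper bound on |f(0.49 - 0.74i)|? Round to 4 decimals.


Step 1: g = f/3 maps D -> D with g(0) = 0, so by the Schwarz lemma |g(z)| <= |z|, i.e. |f(z)| <= 3|z|; this is sharp (f(z) = 3z).
Step 2: |z0|^2 = 0.49^2 + (-0.74)^2 = 0.7877
Step 3: |z0| = sqrt(0.7877) = 0.887525
Step 4: Best bound = 3 * |z0| = 3 * 0.887525 = 2.6626

2.6626


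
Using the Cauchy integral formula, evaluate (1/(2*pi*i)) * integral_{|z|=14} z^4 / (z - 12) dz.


Step 1: f(z) = z^4, a = 12 is inside |z| = 14
Step 2: By Cauchy integral formula: (1/(2pi*i)) * integral = f(a)
Step 3: f(12) = 12^4 = 20736

20736


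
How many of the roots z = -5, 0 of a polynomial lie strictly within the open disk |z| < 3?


Step 1: Check each root:
  z = -5: |-5| = 5 >= 3
  z = 0: |0| = 0 < 3
Step 2: Count = 1

1


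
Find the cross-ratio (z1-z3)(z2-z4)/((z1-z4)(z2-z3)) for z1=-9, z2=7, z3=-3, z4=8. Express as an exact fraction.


Step 1: (z1-z3)(z2-z4) = (-6) * (-1) = 6
Step 2: (z1-z4)(z2-z3) = (-17) * 10 = -170
Step 3: Cross-ratio = -6/170 = -3/85

-3/85


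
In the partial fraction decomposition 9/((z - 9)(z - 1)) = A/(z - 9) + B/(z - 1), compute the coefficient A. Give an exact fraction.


Step 1: Multiply both sides by (z - 9) and set z = 9
Step 2: A = 9 / (9 - 1)
Step 3: A = 9 / 8
Step 4: A = 9/8

9/8


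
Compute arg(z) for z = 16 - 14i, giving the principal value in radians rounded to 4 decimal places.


Step 1: z = 16 - 14i
Step 2: arg(z) = atan2(-14, 16)
Step 3: arg(z) = -0.7188

-0.7188


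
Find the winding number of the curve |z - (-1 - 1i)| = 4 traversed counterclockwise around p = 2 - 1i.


Step 1: Center c = (-1, -1), radius = 4
Step 2: |p - c|^2 = 3^2 + 0^2 = 9
Step 3: r^2 = 16
Step 4: |p-c| < r so winding number = 1

1


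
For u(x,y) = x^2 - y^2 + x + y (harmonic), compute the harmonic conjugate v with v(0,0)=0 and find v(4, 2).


Step 1: v_x = -u_y = 2y - 1
Step 2: v_y = u_x = 2x + 1
Step 3: v = 2xy - x + y + C
Step 4: v(0,0) = 0 => C = 0
Step 5: v(4, 2) = 14

14


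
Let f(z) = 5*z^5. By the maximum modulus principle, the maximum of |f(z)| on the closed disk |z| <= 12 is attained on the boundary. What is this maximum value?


Step 1: On |z| = 12, |f(z)| = 5 * |z|^5 = 5 * 12^5
Step 2: By maximum modulus principle, maximum is on boundary.
Step 3: Maximum = 5 * 248832 = 1244160

1244160


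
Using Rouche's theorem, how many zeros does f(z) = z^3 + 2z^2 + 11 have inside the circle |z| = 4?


Step 1: On |z| = 4 the three terms have sizes |z^3| = 4^3 = 64, |2z^2| = 2*4^2 = 32, |11| = 11
Step 2: The dominant term is g(z) = z^3; let h(z) = 2z^2 + 11 so f = g + h
Step 3: On |z| = 4: |g| = 64 and |h| <= 32 + 11 = 43
Step 4: Since 64 > 43, |h| < |g| on |z| = 4, so by Rouche f has the same number of zeros as g inside |z| < 4
Step 5: g(z) = z^3 has 3 zeros (all at the origin) inside |z| < 4. Answer = 3

3


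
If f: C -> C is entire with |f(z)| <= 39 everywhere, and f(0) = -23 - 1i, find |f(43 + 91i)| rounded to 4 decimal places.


Step 1: By Liouville's theorem, a bounded entire function is constant.
Step 2: f(z) = f(0) = -23 - 1i for all z.
Step 3: |f(w)| = |-23 - 1i| = sqrt(529 + 1)
Step 4: = 23.0217

23.0217


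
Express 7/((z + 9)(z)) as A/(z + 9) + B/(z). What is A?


Step 1: Multiply both sides by (z + 9) and set z = -9
Step 2: A = 7 / (-9 - 0)
Step 3: A = 7 / (-9)
Step 4: A = -7/9

-7/9


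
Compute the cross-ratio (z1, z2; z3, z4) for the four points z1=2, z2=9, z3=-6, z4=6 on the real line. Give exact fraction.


Step 1: (z1-z3)(z2-z4) = 8 * 3 = 24
Step 2: (z1-z4)(z2-z3) = (-4) * 15 = -60
Step 3: Cross-ratio = -24/60 = -2/5

-2/5


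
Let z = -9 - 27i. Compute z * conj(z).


Step 1: conj(z) = -9 + 27i
Step 2: z * conj(z) = (-9)^2 + (-27)^2
Step 3: = 81 + 729 = 810

810


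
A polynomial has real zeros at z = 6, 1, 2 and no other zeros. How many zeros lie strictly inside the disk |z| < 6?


Step 1: Check each root:
  z = 6: |6| = 6 >= 6
  z = 1: |1| = 1 < 6
  z = 2: |2| = 2 < 6
Step 2: Count = 2

2


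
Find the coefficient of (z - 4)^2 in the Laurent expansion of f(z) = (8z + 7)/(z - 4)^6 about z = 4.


Step 1: Write the numerator in powers of (z - 4): 8z + 7 = 8(z - 4) + (8*4 + 7) = 8(z - 4) + 39
Step 2: Divide by (z - 4)^6: f(z) = 39(z - 4)^(-6) + 8(z - 4)^(-5)
Step 3: This finite sum is the Laurent series of f about z = 4.
Step 4: Only the powers -6 and -5 appear, so the coefficient of (z - 4)^2 = 0

0
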